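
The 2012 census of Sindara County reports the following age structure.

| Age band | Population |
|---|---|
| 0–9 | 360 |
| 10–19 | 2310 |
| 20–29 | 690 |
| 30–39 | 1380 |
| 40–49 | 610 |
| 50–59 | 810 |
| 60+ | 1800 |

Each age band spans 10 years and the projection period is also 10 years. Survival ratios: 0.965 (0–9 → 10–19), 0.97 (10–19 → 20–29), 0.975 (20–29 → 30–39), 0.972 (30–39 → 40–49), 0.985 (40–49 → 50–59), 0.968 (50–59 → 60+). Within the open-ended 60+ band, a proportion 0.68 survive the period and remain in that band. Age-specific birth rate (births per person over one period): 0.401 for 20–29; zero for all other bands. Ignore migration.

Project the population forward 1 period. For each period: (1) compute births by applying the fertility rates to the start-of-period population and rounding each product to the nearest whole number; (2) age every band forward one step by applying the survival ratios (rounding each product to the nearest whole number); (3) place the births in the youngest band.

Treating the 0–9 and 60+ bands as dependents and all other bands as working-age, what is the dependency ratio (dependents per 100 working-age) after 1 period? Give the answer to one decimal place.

Period 1.
Births: 690 × 0.401 = 277
10–19: 360 × 0.965 = 347
20–29: 2310 × 0.97 = 2241
30–39: 690 × 0.975 = 673
40–49: 1380 × 0.972 = 1341
50–59: 610 × 0.985 = 601
60+: 810 × 0.968 + 1800 × 0.68 = 784 + 1224 = 2008
Giving 277 / 347 / 2241 / 673 / 1341 / 601 / 2008.
Dependents (band 0–9 + band 60+) = 277 + 2008 = 2285; working-age = 5203; ratio = 2285/5203 × 100 = 43.9

43.9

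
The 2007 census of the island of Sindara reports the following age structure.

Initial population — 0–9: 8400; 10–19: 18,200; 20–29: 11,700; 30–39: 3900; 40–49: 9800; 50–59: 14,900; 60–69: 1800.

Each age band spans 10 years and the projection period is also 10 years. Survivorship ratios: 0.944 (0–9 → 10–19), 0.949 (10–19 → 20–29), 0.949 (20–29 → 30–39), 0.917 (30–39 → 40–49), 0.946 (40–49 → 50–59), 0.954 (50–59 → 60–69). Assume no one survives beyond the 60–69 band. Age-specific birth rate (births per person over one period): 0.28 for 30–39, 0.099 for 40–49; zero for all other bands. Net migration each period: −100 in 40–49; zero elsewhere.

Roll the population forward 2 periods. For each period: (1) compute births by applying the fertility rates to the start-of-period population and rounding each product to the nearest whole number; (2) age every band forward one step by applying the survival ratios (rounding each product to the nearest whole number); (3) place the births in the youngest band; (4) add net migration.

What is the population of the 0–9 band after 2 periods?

3453

Numbering the bands 1..7 from youngest to oldest:
Period 1.
Births: 3900 × 0.28 = 1092, 9800 × 0.099 = 970 → total 2062
Band 2: 8400 × 0.944 = 7930
Band 3: 18200 × 0.949 = 17272
Band 4: 11700 × 0.949 = 11103
Band 5: 3900 × 0.917 = 3576
Band 6: 9800 × 0.946 = 9271
Band 7: 14900 × 0.954 = 14215
Net migration: Band 5 − 100 → 3476
Giving 2062 / 7930 / 17272 / 11103 / 3476 / 9271 / 14215.
Period 2.
Births: 11103 × 0.28 = 3109, 3476 × 0.099 = 344 → total 3453
Band 2: 2062 × 0.944 = 1947
Band 3: 7930 × 0.949 = 7526
Band 4: 17272 × 0.949 = 16391
Band 5: 11103 × 0.917 = 10181
Band 6: 3476 × 0.946 = 3288
Band 7: 9271 × 0.954 = 8845
Net migration: Band 5 − 100 → 10081
Giving 3453 / 1947 / 7526 / 16391 / 10081 / 3288 / 8845.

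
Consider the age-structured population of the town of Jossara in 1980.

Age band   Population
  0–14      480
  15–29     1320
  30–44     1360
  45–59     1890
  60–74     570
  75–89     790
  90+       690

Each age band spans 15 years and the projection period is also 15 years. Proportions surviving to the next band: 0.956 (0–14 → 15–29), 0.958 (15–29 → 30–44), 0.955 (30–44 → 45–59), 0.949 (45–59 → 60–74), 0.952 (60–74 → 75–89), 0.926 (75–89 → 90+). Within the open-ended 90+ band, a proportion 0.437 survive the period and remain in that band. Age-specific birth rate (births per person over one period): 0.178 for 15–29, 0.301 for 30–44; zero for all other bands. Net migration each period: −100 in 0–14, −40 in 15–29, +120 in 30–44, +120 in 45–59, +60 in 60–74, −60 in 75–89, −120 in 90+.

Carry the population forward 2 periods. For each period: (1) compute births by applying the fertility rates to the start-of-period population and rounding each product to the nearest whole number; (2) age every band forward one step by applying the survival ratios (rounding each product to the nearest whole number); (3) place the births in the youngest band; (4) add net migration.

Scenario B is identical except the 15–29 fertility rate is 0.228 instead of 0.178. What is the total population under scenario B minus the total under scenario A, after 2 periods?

84

Let group 1 be 0–14 through group 7 = 90+.
[period 1]
Births: 1320 * 0.178 = 235, 1360 * 0.301 = 409 → 644
Group 2: 480 * 0.956 = 459
Group 3: 1320 * 0.958 = 1265
Group 4: 1360 * 0.955 = 1299
Group 5: 1890 * 0.949 = 1794
Group 6: 570 * 0.952 = 543
Group 7: 790 * 0.926 + 690 * 0.437 = 732 + 302 = 1034
Net migration: Group 1 − 100 → 544; Group 2 − 40 → 419; Group 3 + 120 → 1385; Group 4 + 120 → 1419; Group 5 + 60 → 1854; Group 6 − 60 → 483; Group 7 − 120 → 914
End of period: [544, 419, 1385, 1419, 1854, 483, 914]
[period 2]
Births: 419 * 0.178 = 75, 1385 * 0.301 = 417 → 492
Group 2: 544 * 0.956 = 520
Group 3: 419 * 0.958 = 401
Group 4: 1385 * 0.955 = 1323
Group 5: 1419 * 0.949 = 1347
Group 6: 1854 * 0.952 = 1765
Group 7: 483 * 0.926 + 914 * 0.437 = 447 + 399 = 846
Net migration: Group 1 − 100 → 392; Group 2 − 40 → 480; Group 3 + 120 → 521; Group 4 + 120 → 1443; Group 5 + 60 → 1407; Group 6 − 60 → 1705; Group 7 − 120 → 726
End of period: [392, 480, 521, 1443, 1407, 1705, 726]
Scenario A total after 2 periods: 6674
Scenario B projection —
[period 1]
Births: 1320 * 0.228 = 301, 1360 * 0.301 = 409 → 710
Group 2: 480 * 0.956 = 459
Group 3: 1320 * 0.958 = 1265
Group 4: 1360 * 0.955 = 1299
Group 5: 1890 * 0.949 = 1794
Group 6: 570 * 0.952 = 543
Group 7: 790 * 0.926 + 690 * 0.437 = 732 + 302 = 1034
Net migration: Group 1 − 100 → 610; Group 2 − 40 → 419; Group 3 + 120 → 1385; Group 4 + 120 → 1419; Group 5 + 60 → 1854; Group 6 − 60 → 483; Group 7 − 120 → 914
End of period: [610, 419, 1385, 1419, 1854, 483, 914]
[period 2]
Births: 419 * 0.228 = 96, 1385 * 0.301 = 417 → 513
Group 2: 610 * 0.956 = 583
Group 3: 419 * 0.958 = 401
Group 4: 1385 * 0.955 = 1323
Group 5: 1419 * 0.949 = 1347
Group 6: 1854 * 0.952 = 1765
Group 7: 483 * 0.926 + 914 * 0.437 = 447 + 399 = 846
Net migration: Group 1 − 100 → 413; Group 2 − 40 → 543; Group 3 + 120 → 521; Group 4 + 120 → 1443; Group 5 + 60 → 1407; Group 6 − 60 → 1705; Group 7 − 120 → 726
End of period: [413, 543, 521, 1443, 1407, 1705, 726]
Scenario B total after 2 periods: 6758
Difference B − A = 6758 − 6674 = 84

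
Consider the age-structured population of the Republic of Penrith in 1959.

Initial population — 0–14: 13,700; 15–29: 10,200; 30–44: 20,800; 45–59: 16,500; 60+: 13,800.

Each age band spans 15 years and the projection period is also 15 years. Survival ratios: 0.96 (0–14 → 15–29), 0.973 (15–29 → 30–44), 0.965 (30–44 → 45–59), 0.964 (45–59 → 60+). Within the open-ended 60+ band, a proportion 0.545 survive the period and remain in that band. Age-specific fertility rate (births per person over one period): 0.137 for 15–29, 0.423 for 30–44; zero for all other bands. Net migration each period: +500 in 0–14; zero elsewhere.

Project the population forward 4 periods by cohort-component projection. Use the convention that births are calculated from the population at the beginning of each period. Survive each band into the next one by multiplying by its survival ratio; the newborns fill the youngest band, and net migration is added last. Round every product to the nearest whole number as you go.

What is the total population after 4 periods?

(Groups numbered youngest = 1 to oldest = 5.)
Period 1.
Births: 10200 * 0.137 = 1397 ; 20800 * 0.423 = 8798 → total 10195
Group 2: 13700 * 0.96 = 13152
Group 3: 10200 * 0.973 = 9925
Group 4: 20800 * 0.965 = 20072
Group 5: 16500 * 0.964 + 13800 * 0.545 = 15906 + 7521 = 23427
Net migration: Group 1 + 500 → 10695
→ [10695, 13152, 9925, 20072, 23427]
Period 2.
Births: 13152 * 0.137 = 1802 ; 9925 * 0.423 = 4198 → total 6000
Group 2: 10695 * 0.96 = 10267
Group 3: 13152 * 0.973 = 12797
Group 4: 9925 * 0.965 = 9578
Group 5: 20072 * 0.964 + 23427 * 0.545 = 19349 + 12768 = 32117
Net migration: Group 1 + 500 → 6500
→ [6500, 10267, 12797, 9578, 32117]
Period 3.
Births: 10267 * 0.137 = 1407 ; 12797 * 0.423 = 5413 → total 6820
Group 2: 6500 * 0.96 = 6240
Group 3: 10267 * 0.973 = 9990
Group 4: 12797 * 0.965 = 12349
Group 5: 9578 * 0.964 + 32117 * 0.545 = 9233 + 17504 = 26737
Net migration: Group 1 + 500 → 7320
→ [7320, 6240, 9990, 12349, 26737]
Period 4.
Births: 6240 * 0.137 = 855 ; 9990 * 0.423 = 4226 → total 5081
Group 2: 7320 * 0.96 = 7027
Group 3: 6240 * 0.973 = 6072
Group 4: 9990 * 0.965 = 9640
Group 5: 12349 * 0.964 + 26737 * 0.545 = 11904 + 14572 = 26476
Net migration: Group 1 + 500 → 5581
→ [5581, 7027, 6072, 9640, 26476]
Total after period 4: 5581 + 7027 + 6072 + 9640 + 26476 = 54796

54796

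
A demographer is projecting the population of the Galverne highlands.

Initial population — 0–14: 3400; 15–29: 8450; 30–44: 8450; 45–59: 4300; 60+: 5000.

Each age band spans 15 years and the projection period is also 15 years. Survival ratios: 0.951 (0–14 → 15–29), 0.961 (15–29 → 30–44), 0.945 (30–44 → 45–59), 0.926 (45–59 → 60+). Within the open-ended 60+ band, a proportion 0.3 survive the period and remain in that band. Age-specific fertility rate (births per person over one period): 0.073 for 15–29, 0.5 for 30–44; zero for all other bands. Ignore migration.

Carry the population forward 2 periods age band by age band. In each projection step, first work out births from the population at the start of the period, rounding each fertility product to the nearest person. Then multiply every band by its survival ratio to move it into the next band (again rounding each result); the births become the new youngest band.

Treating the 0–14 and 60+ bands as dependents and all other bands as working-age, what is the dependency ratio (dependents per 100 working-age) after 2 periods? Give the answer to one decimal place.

86.7

Numbering the groups 1..5 from youngest to oldest:
Period 1:
Births: 8450 * 0.073 = 617 ; 8450 * 0.5 = 4225 → total 4842
Group 2: 3400 * 0.951 = 3233
Group 3: 8450 * 0.961 = 8120
Group 4: 8450 * 0.945 = 7985
Group 5: 4300 * 0.926 + 5000 * 0.3 = 3982 + 1500 = 5482
Giving 4842 / 3233 / 8120 / 7985 / 5482.
Period 2:
Births: 3233 * 0.073 = 236 ; 8120 * 0.5 = 4060 → total 4296
Group 2: 4842 * 0.951 = 4605
Group 3: 3233 * 0.961 = 3107
Group 4: 8120 * 0.945 = 7673
Group 5: 7985 * 0.926 + 5482 * 0.3 = 7394 + 1645 = 9039
Giving 4296 / 4605 / 3107 / 7673 / 9039.
Dependents (band 0–14 + band 60+) = 4296 + 9039 = 13335; working-age = 15385; ratio = 13335/15385 × 100 = 86.7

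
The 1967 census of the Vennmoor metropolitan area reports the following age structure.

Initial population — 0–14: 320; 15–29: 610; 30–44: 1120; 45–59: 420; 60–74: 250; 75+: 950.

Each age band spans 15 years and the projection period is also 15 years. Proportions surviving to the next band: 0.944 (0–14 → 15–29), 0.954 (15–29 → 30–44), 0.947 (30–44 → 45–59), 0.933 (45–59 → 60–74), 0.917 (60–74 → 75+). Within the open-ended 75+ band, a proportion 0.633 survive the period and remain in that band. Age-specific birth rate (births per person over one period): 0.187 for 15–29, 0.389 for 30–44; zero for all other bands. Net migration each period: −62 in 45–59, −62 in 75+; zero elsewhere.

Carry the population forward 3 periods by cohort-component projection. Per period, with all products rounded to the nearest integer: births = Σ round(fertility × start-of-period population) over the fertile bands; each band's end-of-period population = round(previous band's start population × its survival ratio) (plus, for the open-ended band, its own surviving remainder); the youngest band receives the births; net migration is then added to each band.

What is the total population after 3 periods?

[period 1]
Births: 610 * 0.187 = 114, 1120 * 0.389 = 436 — total 550
15–29: 320 * 0.944 = 302
30–44: 610 * 0.954 = 582
45–59: 1120 * 0.947 = 1061
60–74: 420 * 0.933 = 392
75+: 250 * 0.917 + 950 * 0.633 = 229 + 601 = 830
Net migration: 45–59 − 62 → 999; 75+ − 62 → 768
Population now: 0–14=550, 15–29=302, 30–44=582, 45–59=999, 60–74=392, 75+=768
[period 2]
Births: 302 * 0.187 = 56, 582 * 0.389 = 226 — total 282
15–29: 550 * 0.944 = 519
30–44: 302 * 0.954 = 288
45–59: 582 * 0.947 = 551
60–74: 999 * 0.933 = 932
75+: 392 * 0.917 + 768 * 0.633 = 359 + 486 = 845
Net migration: 45–59 − 62 → 489; 75+ − 62 → 783
Population now: 0–14=282, 15–29=519, 30–44=288, 45–59=489, 60–74=932, 75+=783
[period 3]
Births: 519 * 0.187 = 97, 288 * 0.389 = 112 — total 209
15–29: 282 * 0.944 = 266
30–44: 519 * 0.954 = 495
45–59: 288 * 0.947 = 273
60–74: 489 * 0.933 = 456
75+: 932 * 0.917 + 783 * 0.633 = 855 + 496 = 1351
Net migration: 45–59 − 62 → 211; 75+ − 62 → 1289
Population now: 0–14=209, 15–29=266, 30–44=495, 45–59=211, 60–74=456, 75+=1289
Total after period 3: 209 + 266 + 495 + 211 + 456 + 1289 = 2926

2926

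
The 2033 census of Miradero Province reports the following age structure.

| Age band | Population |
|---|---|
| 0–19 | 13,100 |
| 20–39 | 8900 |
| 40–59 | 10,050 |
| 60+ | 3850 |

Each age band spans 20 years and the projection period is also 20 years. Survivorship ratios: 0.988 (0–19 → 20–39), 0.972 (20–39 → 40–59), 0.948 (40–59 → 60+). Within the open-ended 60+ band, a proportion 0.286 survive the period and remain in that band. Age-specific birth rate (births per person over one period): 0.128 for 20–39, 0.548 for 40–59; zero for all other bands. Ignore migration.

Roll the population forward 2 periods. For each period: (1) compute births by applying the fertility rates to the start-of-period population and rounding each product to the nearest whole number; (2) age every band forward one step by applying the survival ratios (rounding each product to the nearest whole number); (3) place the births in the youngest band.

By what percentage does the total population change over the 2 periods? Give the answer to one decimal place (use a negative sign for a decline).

2.5

Call the bands 1 to 4, youngest first.
After projecting period 1:
Births: 8900 * 0.128 = 1139, 10050 * 0.548 = 5507 ⇒ total 6646
Band 2: 13100 * 0.988 = 12943
Band 3: 8900 * 0.972 = 8651
Band 4: 10050 * 0.948 + 3850 * 0.286 = 9527 + 1101 = 10628
End of period: [6646, 12943, 8651, 10628]
After projecting period 2:
Births: 12943 * 0.128 = 1657, 8651 * 0.548 = 4741 ⇒ total 6398
Band 2: 6646 * 0.988 = 6566
Band 3: 12943 * 0.972 = 12581
Band 4: 8651 * 0.948 + 10628 * 0.286 = 8201 + 3040 = 11241
End of period: [6398, 6566, 12581, 11241]
Total: 35900 → 36786; change = 886; percentage change = 2.5%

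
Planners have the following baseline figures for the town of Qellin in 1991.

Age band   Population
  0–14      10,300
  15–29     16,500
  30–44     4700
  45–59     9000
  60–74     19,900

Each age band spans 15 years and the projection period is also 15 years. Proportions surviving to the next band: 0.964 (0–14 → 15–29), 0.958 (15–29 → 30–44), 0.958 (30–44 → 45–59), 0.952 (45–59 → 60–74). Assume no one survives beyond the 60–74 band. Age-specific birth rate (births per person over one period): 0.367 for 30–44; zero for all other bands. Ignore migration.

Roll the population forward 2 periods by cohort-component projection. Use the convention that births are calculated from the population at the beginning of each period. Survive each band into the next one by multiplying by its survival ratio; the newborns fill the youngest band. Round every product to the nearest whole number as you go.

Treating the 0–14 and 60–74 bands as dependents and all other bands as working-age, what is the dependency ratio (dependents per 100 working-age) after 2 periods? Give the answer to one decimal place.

Numbering the groups 1..5 from youngest to oldest:
Period 1:
Births: 4700 × 0.367 = 1725
Group 2: 10300 × 0.964 = 9929
Group 3: 16500 × 0.958 = 15807
Group 4: 4700 × 0.958 = 4503
Group 5: 9000 × 0.952 = 8568
Population now: 0–14=1725, 15–29=9929, 30–44=15807, 45–59=4503, 60–74=8568
Period 2:
Births: 15807 × 0.367 = 5801
Group 2: 1725 × 0.964 = 1663
Group 3: 9929 × 0.958 = 9512
Group 4: 15807 × 0.958 = 15143
Group 5: 4503 × 0.952 = 4287
Population now: 0–14=5801, 15–29=1663, 30–44=9512, 45–59=15143, 60–74=4287
Dependents (band 0–14 + band 60–74) = 5801 + 4287 = 10088; working-age = 26318; ratio = 10088/26318 × 100 = 38.3

38.3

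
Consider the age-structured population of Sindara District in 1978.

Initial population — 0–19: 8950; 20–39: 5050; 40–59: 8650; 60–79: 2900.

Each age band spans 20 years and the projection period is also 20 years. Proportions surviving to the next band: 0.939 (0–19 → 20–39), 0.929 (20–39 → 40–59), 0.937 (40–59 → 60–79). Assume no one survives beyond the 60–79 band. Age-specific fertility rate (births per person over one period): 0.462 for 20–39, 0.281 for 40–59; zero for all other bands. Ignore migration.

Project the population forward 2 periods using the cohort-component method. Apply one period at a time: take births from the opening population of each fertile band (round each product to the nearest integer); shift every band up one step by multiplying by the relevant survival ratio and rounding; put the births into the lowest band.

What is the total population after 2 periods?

21876

Period 1.
Births: 5050 * 0.462 = 2333, 8650 * 0.281 = 2431 — total 4764
20–39: 8950 * 0.939 = 8404
40–59: 5050 * 0.929 = 4691
60–79: 8650 * 0.937 = 8105
Population now: 0–19=4764, 20–39=8404, 40–59=4691, 60–79=8105
Period 2.
Births: 8404 * 0.462 = 3883, 4691 * 0.281 = 1318 — total 5201
20–39: 4764 * 0.939 = 4473
40–59: 8404 * 0.929 = 7807
60–79: 4691 * 0.937 = 4395
Population now: 0–19=5201, 20–39=4473, 40–59=7807, 60–79=4395
Total after period 2: 5201 + 4473 + 7807 + 4395 = 21876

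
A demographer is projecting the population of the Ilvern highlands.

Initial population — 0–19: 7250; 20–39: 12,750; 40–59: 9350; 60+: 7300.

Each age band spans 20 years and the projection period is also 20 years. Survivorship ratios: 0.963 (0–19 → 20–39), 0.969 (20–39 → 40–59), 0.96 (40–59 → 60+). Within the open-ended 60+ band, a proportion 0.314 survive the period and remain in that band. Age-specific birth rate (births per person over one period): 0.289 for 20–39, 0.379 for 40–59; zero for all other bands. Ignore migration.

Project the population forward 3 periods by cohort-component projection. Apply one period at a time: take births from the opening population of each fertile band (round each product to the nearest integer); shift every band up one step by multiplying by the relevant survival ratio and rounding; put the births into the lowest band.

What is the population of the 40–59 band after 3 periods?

6746

After projecting period 1:
Births: 12750 × 0.289 = 3685 ; 9350 × 0.379 = 3544 → 7229
20–39: 7250 × 0.963 = 6982
40–59: 12750 × 0.969 = 12355
60+: 9350 × 0.96 + 7300 × 0.314 = 8976 + 2292 = 11268
End of period: [7229, 6982, 12355, 11268]
After projecting period 2:
Births: 6982 × 0.289 = 2018 ; 12355 × 0.379 = 4683 → 6701
20–39: 7229 × 0.963 = 6962
40–59: 6982 × 0.969 = 6766
60+: 12355 × 0.96 + 11268 × 0.314 = 11861 + 3538 = 15399
End of period: [6701, 6962, 6766, 15399]
After projecting period 3:
Births: 6962 × 0.289 = 2012 ; 6766 × 0.379 = 2564 → 4576
20–39: 6701 × 0.963 = 6453
40–59: 6962 × 0.969 = 6746
60+: 6766 × 0.96 + 15399 × 0.314 = 6495 + 4835 = 11330
End of period: [4576, 6453, 6746, 11330]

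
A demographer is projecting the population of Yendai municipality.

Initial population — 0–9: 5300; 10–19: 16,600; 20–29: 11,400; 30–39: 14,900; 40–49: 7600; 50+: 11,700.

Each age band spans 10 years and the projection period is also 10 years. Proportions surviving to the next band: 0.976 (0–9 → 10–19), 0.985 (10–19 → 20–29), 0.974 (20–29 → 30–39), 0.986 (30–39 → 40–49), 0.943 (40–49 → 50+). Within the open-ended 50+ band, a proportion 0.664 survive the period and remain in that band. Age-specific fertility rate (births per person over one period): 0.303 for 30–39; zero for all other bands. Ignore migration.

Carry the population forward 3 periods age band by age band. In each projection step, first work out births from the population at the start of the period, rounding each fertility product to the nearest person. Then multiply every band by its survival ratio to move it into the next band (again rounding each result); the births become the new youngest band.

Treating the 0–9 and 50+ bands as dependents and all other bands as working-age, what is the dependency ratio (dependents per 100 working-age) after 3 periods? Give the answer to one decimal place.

109.3

Period 1:
Births: 14900 × 0.303 = 4515
10–19: 5300 × 0.976 = 5173
20–29: 16600 × 0.985 = 16351
30–39: 11400 × 0.974 = 11104
40–49: 14900 × 0.986 = 14691
50+: 7600 × 0.943 + 11700 × 0.664 = 7167 + 7769 = 14936
Giving 4515 / 5173 / 16351 / 11104 / 14691 / 14936.
Period 2:
Births: 11104 × 0.303 = 3365
10–19: 4515 × 0.976 = 4407
20–29: 5173 × 0.985 = 5095
30–39: 16351 × 0.974 = 15926
40–49: 11104 × 0.986 = 10949
50+: 14691 × 0.943 + 14936 × 0.664 = 13854 + 9918 = 23772
Giving 3365 / 4407 / 5095 / 15926 / 10949 / 23772.
Period 3:
Births: 15926 × 0.303 = 4826
10–19: 3365 × 0.976 = 3284
20–29: 4407 × 0.985 = 4341
30–39: 5095 × 0.974 = 4963
40–49: 15926 × 0.986 = 15703
50+: 10949 × 0.943 + 23772 × 0.664 = 10325 + 15785 = 26110
Giving 4826 / 3284 / 4341 / 4963 / 15703 / 26110.
Dependents (band 0–9 + band 50+) = 4826 + 26110 = 30936; working-age = 28291; ratio = 30936/28291 × 100 = 109.3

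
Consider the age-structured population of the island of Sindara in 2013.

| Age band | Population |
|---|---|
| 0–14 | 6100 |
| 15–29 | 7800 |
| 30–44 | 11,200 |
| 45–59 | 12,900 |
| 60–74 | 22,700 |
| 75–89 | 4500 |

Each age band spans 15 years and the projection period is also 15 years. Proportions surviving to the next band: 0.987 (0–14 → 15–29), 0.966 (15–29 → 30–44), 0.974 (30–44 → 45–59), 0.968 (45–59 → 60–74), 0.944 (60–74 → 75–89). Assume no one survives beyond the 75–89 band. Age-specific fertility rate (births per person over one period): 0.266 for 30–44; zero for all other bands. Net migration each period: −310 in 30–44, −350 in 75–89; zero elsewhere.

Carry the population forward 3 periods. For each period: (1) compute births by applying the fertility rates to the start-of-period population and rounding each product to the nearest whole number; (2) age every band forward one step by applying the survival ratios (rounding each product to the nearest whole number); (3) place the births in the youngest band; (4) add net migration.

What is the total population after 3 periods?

27686

Call the bands 1 to 6, youngest first.
Period 1:
Births: 11200 * 0.266 = 2979
Band 2: 6100 * 0.987 = 6021
Band 3: 7800 * 0.966 = 7535
Band 4: 11200 * 0.974 = 10909
Band 5: 12900 * 0.968 = 12487
Band 6: 22700 * 0.944 = 21429
Net migration: Band 3 − 310 → 7225; Band 6 − 350 → 21079
→ [2979, 6021, 7225, 10909, 12487, 21079]
Period 2:
Births: 7225 * 0.266 = 1922
Band 2: 2979 * 0.987 = 2940
Band 3: 6021 * 0.966 = 5816
Band 4: 7225 * 0.974 = 7037
Band 5: 10909 * 0.968 = 10560
Band 6: 12487 * 0.944 = 11788
Net migration: Band 3 − 310 → 5506; Band 6 − 350 → 11438
→ [1922, 2940, 5506, 7037, 10560, 11438]
Period 3:
Births: 5506 * 0.266 = 1465
Band 2: 1922 * 0.987 = 1897
Band 3: 2940 * 0.966 = 2840
Band 4: 5506 * 0.974 = 5363
Band 5: 7037 * 0.968 = 6812
Band 6: 10560 * 0.944 = 9969
Net migration: Band 3 − 310 → 2530; Band 6 − 350 → 9619
→ [1465, 1897, 2530, 5363, 6812, 9619]
Total after period 3: 1465 + 1897 + 2530 + 5363 + 6812 + 9619 = 27686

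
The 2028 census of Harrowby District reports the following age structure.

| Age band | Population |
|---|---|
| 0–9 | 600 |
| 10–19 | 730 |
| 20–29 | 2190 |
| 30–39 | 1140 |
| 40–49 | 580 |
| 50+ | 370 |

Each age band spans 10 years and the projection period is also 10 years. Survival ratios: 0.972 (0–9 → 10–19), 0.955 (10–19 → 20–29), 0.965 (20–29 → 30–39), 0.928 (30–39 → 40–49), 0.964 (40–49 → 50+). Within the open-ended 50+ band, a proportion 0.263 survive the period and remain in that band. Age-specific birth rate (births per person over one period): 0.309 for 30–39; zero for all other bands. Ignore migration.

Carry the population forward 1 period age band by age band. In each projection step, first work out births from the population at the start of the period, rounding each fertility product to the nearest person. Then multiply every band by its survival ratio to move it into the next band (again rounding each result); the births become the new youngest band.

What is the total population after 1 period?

Period 1:
Births: 1140 × 0.309 = 352
10–19: 600 × 0.972 = 583
20–29: 730 × 0.955 = 697
30–39: 2190 × 0.965 = 2113
40–49: 1140 × 0.928 = 1058
50+: 580 × 0.964 + 370 × 0.263 = 559 + 97 = 656
→ [352, 583, 697, 2113, 1058, 656]
Total after period 1: 352 + 583 + 697 + 2113 + 1058 + 656 = 5459

5459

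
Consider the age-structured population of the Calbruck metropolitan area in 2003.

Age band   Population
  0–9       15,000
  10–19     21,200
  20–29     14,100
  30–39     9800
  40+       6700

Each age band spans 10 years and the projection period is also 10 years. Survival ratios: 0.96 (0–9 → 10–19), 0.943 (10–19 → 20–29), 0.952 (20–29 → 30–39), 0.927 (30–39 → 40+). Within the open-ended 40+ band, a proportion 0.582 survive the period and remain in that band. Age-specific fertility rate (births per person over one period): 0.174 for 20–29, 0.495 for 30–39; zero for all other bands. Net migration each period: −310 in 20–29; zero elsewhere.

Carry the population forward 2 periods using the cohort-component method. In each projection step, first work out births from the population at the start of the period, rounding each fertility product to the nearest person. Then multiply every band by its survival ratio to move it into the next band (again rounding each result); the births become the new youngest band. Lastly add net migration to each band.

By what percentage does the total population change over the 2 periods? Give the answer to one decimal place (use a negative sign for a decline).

[period 1]
Births: 14100 × 0.174 = 2453 ; 9800 × 0.495 = 4851 → 7304
10–19: 15000 × 0.96 = 14400
20–29: 21200 × 0.943 = 19992
30–39: 14100 × 0.952 = 13423
40+: 9800 × 0.927 + 6700 × 0.582 = 9085 + 3899 = 12984
Net migration: 20–29 − 310 → 19682
End of period: [7304, 14400, 19682, 13423, 12984]
[period 2]
Births: 19682 × 0.174 = 3425 ; 13423 × 0.495 = 6644 → 10069
10–19: 7304 × 0.96 = 7012
20–29: 14400 × 0.943 = 13579
30–39: 19682 × 0.952 = 18737
40+: 13423 × 0.927 + 12984 × 0.582 = 12443 + 7557 = 20000
Net migration: 20–29 − 310 → 13269
End of period: [10069, 7012, 13269, 18737, 20000]
Total: 66800 → 69087; change = 2287; percentage change = 3.4%

3.4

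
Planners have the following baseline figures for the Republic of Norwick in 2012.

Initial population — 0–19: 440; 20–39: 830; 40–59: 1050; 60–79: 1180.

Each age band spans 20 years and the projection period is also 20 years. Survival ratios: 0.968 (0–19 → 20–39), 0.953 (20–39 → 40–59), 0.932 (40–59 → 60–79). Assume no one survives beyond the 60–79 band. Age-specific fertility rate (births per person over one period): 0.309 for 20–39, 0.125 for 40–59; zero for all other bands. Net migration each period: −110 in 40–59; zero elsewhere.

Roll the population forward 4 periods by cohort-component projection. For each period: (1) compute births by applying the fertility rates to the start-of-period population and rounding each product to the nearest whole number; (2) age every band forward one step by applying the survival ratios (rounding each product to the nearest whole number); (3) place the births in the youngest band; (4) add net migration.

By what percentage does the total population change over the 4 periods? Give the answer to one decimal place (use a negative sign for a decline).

(Bands numbered youngest = 1 to oldest = 4.)
— Period 1 —
Births: 830 × 0.309 = 256  |  1050 × 0.125 = 131 → total 387
Band 2: 440 × 0.968 = 426
Band 3: 830 × 0.953 = 791
Band 4: 1050 × 0.932 = 979
Net migration: Band 3 − 110 → 681
End of period: [387, 426, 681, 979]
— Period 2 —
Births: 426 × 0.309 = 132  |  681 × 0.125 = 85 → total 217
Band 2: 387 × 0.968 = 375
Band 3: 426 × 0.953 = 406
Band 4: 681 × 0.932 = 635
Net migration: Band 3 − 110 → 296
End of period: [217, 375, 296, 635]
— Period 3 —
Births: 375 × 0.309 = 116  |  296 × 0.125 = 37 → total 153
Band 2: 217 × 0.968 = 210
Band 3: 375 × 0.953 = 357
Band 4: 296 × 0.932 = 276
Net migration: Band 3 − 110 → 247
End of period: [153, 210, 247, 276]
— Period 4 —
Births: 210 × 0.309 = 65  |  247 × 0.125 = 31 → total 96
Band 2: 153 × 0.968 = 148
Band 3: 210 × 0.953 = 200
Band 4: 247 × 0.932 = 230
Net migration: Band 3 − 110 → 90
End of period: [96, 148, 90, 230]
Total: 3500 → 564; change = -2936; percentage change = -83.9%

-83.9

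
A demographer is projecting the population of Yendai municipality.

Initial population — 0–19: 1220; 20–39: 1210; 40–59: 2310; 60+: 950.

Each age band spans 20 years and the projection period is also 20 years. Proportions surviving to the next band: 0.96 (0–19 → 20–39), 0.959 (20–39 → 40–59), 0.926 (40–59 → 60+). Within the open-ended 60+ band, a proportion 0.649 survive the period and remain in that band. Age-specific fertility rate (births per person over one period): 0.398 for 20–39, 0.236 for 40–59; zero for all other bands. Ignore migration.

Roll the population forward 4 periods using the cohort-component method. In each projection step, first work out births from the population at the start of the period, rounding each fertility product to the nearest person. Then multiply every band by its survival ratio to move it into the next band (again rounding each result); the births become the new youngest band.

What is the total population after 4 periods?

4575

[period 1]
Births: 1210 × 0.398 = 482 ; 2310 × 0.236 = 545 — total 1027
20–39: 1220 × 0.96 = 1171
40–59: 1210 × 0.959 = 1160
60+: 2310 × 0.926 + 950 × 0.649 = 2139 + 617 = 2756
→ [1027, 1171, 1160, 2756]
[period 2]
Births: 1171 × 0.398 = 466 ; 1160 × 0.236 = 274 — total 740
20–39: 1027 × 0.96 = 986
40–59: 1171 × 0.959 = 1123
60+: 1160 × 0.926 + 2756 × 0.649 = 1074 + 1789 = 2863
→ [740, 986, 1123, 2863]
[period 3]
Births: 986 × 0.398 = 392 ; 1123 × 0.236 = 265 — total 657
20–39: 740 × 0.96 = 710
40–59: 986 × 0.959 = 946
60+: 1123 × 0.926 + 2863 × 0.649 = 1040 + 1858 = 2898
→ [657, 710, 946, 2898]
[period 4]
Births: 710 × 0.398 = 283 ; 946 × 0.236 = 223 — total 506
20–39: 657 × 0.96 = 631
40–59: 710 × 0.959 = 681
60+: 946 × 0.926 + 2898 × 0.649 = 876 + 1881 = 2757
→ [506, 631, 681, 2757]
Total after period 4: 506 + 631 + 681 + 2757 = 4575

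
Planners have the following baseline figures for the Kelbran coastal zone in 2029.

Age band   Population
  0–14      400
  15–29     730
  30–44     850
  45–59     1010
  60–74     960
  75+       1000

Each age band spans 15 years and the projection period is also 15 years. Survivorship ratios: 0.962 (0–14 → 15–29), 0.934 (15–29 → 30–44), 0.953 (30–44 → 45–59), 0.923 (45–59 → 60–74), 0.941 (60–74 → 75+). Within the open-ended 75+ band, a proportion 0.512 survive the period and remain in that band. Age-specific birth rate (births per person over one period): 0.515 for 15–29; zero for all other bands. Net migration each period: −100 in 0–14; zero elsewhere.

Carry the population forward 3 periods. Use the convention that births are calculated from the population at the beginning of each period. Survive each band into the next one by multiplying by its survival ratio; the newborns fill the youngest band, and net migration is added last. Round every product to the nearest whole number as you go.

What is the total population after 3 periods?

[period 1]
Births: 730 * 0.515 = 376
15–29: 400 * 0.962 = 385
30–44: 730 * 0.934 = 682
45–59: 850 * 0.953 = 810
60–74: 1010 * 0.923 = 932
75+: 960 * 0.941 + 1000 * 0.512 = 903 + 512 = 1415
Net migration: 0–14 − 100 → 276
Population now: 0–14=276, 15–29=385, 30–44=682, 45–59=810, 60–74=932, 75+=1415
[period 2]
Births: 385 * 0.515 = 198
15–29: 276 * 0.962 = 266
30–44: 385 * 0.934 = 360
45–59: 682 * 0.953 = 650
60–74: 810 * 0.923 = 748
75+: 932 * 0.941 + 1415 * 0.512 = 877 + 724 = 1601
Net migration: 0–14 − 100 → 98
Population now: 0–14=98, 15–29=266, 30–44=360, 45–59=650, 60–74=748, 75+=1601
[period 3]
Births: 266 * 0.515 = 137
15–29: 98 * 0.962 = 94
30–44: 266 * 0.934 = 248
45–59: 360 * 0.953 = 343
60–74: 650 * 0.923 = 600
75+: 748 * 0.941 + 1601 * 0.512 = 704 + 820 = 1524
Net migration: 0–14 − 100 → 37
Population now: 0–14=37, 15–29=94, 30–44=248, 45–59=343, 60–74=600, 75+=1524
Total after period 3: 37 + 94 + 248 + 343 + 600 + 1524 = 2846

2846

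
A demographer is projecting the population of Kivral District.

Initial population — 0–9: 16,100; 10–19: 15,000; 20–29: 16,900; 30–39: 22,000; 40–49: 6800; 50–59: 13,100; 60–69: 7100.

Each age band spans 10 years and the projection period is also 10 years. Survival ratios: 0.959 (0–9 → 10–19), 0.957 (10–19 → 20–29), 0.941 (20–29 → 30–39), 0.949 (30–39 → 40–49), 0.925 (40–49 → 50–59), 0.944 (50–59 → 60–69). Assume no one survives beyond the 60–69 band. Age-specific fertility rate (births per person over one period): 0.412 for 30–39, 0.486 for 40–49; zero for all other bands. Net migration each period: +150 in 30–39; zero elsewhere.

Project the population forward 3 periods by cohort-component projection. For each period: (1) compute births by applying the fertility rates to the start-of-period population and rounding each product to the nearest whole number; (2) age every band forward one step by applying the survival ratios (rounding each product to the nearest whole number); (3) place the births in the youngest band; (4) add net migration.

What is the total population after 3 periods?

99794

Call the bands 1 to 7, youngest first.
— Period 1 —
Births: 22000 × 0.412 = 9064, 6800 × 0.486 = 3305 → total 12369
Band 2: 16100 × 0.959 = 15440
Band 3: 15000 × 0.957 = 14355
Band 4: 16900 × 0.941 = 15903
Band 5: 22000 × 0.949 = 20878
Band 6: 6800 × 0.925 = 6290
Band 7: 13100 × 0.944 = 12366
Net migration: Band 4 + 150 → 16053
Giving 12369 / 15440 / 14355 / 16053 / 20878 / 6290 / 12366.
— Period 2 —
Births: 16053 × 0.412 = 6614, 20878 × 0.486 = 10147 → total 16761
Band 2: 12369 × 0.959 = 11862
Band 3: 15440 × 0.957 = 14776
Band 4: 14355 × 0.941 = 13508
Band 5: 16053 × 0.949 = 15234
Band 6: 20878 × 0.925 = 19312
Band 7: 6290 × 0.944 = 5938
Net migration: Band 4 + 150 → 13658
Giving 16761 / 11862 / 14776 / 13658 / 15234 / 19312 / 5938.
— Period 3 —
Births: 13658 × 0.412 = 5627, 15234 × 0.486 = 7404 → total 13031
Band 2: 16761 × 0.959 = 16074
Band 3: 11862 × 0.957 = 11352
Band 4: 14776 × 0.941 = 13904
Band 5: 13658 × 0.949 = 12961
Band 6: 15234 × 0.925 = 14091
Band 7: 19312 × 0.944 = 18231
Net migration: Band 4 + 150 → 14054
Giving 13031 / 16074 / 11352 / 14054 / 12961 / 14091 / 18231.
Total after period 3: 13031 + 16074 + 11352 + 14054 + 12961 + 14091 + 18231 = 99794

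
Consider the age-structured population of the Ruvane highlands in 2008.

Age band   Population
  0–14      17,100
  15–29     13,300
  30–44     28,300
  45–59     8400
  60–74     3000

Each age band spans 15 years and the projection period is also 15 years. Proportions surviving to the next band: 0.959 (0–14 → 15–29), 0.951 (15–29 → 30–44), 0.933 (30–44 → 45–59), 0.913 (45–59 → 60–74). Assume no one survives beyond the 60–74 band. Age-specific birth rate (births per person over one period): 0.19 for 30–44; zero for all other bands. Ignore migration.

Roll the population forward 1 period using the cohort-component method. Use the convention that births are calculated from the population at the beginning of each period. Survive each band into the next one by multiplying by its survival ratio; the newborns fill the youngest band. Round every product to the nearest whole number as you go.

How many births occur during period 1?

5377

After projecting period 1:
Births: 28300 × 0.19 = 5377
15–29: 17100 × 0.959 = 16399
30–44: 13300 × 0.951 = 12648
45–59: 28300 × 0.933 = 26404
60–74: 8400 × 0.913 = 7669
→ [5377, 16399, 12648, 26404, 7669]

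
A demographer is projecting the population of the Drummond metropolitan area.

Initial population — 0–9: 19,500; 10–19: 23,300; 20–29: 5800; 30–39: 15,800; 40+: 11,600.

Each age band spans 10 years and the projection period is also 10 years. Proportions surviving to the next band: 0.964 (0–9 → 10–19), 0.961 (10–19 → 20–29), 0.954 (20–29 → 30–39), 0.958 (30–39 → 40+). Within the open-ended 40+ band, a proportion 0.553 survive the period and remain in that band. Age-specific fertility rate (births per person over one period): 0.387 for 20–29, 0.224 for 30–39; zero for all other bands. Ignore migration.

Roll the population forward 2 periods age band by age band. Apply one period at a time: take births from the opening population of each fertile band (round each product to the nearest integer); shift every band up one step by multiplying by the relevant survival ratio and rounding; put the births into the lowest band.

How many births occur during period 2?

Call the groups 1 to 5, youngest first.
[period 1]
Births: 5800 * 0.387 = 2245, 15800 * 0.224 = 3539 → 5784
Group 2: 19500 * 0.964 = 18798
Group 3: 23300 * 0.961 = 22391
Group 4: 5800 * 0.954 = 5533
Group 5: 15800 * 0.958 + 11600 * 0.553 = 15136 + 6415 = 21551
→ [5784, 18798, 22391, 5533, 21551]
[period 2]
Births: 22391 * 0.387 = 8665, 5533 * 0.224 = 1239 → 9904
Group 2: 5784 * 0.964 = 5576
Group 3: 18798 * 0.961 = 18065
Group 4: 22391 * 0.954 = 21361
Group 5: 5533 * 0.958 + 21551 * 0.553 = 5301 + 11918 = 17219
→ [9904, 5576, 18065, 21361, 17219]

9904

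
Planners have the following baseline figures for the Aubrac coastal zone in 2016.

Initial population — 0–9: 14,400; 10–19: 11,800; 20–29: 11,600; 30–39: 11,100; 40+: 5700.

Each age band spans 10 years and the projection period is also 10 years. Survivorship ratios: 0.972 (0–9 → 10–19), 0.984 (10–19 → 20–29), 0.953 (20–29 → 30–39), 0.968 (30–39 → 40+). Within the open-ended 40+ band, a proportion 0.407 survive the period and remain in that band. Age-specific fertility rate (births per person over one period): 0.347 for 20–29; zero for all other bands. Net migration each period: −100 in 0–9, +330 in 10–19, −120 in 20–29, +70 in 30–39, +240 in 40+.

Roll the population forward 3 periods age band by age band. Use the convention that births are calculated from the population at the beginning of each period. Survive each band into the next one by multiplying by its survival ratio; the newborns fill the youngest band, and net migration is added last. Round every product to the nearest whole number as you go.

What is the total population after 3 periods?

43801

(Groups numbered youngest = 1 to oldest = 5.)
Period 1:
Births: 11600 * 0.347 = 4025
Group 2: 14400 * 0.972 = 13997
Group 3: 11800 * 0.984 = 11611
Group 4: 11600 * 0.953 = 11055
Group 5: 11100 * 0.968 + 5700 * 0.407 = 10745 + 2320 = 13065
Net migration: Group 1 − 100 → 3925; Group 2 + 330 → 14327; Group 3 − 120 → 11491; Group 4 + 70 → 11125; Group 5 + 240 → 13305
→ [3925, 14327, 11491, 11125, 13305]
Period 2:
Births: 11491 * 0.347 = 3987
Group 2: 3925 * 0.972 = 3815
Group 3: 14327 * 0.984 = 14098
Group 4: 11491 * 0.953 = 10951
Group 5: 11125 * 0.968 + 13305 * 0.407 = 10769 + 5415 = 16184
Net migration: Group 1 − 100 → 3887; Group 2 + 330 → 4145; Group 3 − 120 → 13978; Group 4 + 70 → 11021; Group 5 + 240 → 16424
→ [3887, 4145, 13978, 11021, 16424]
Period 3:
Births: 13978 * 0.347 = 4850
Group 2: 3887 * 0.972 = 3778
Group 3: 4145 * 0.984 = 4079
Group 4: 13978 * 0.953 = 13321
Group 5: 11021 * 0.968 + 16424 * 0.407 = 10668 + 6685 = 17353
Net migration: Group 1 − 100 → 4750; Group 2 + 330 → 4108; Group 3 − 120 → 3959; Group 4 + 70 → 13391; Group 5 + 240 → 17593
→ [4750, 4108, 3959, 13391, 17593]
Total after period 3: 4750 + 4108 + 3959 + 13391 + 17593 = 43801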